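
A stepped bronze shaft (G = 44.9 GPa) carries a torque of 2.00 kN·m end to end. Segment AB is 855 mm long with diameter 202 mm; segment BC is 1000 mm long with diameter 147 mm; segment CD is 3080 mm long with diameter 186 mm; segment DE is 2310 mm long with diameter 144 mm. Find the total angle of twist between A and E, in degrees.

0.276°

J_AB = π(0.202)⁴/32 = 1.63×10^-4 m⁴; J_BC = π(0.147)⁴/32 = 4.58×10^-5 m⁴; J_CD = π(0.186)⁴/32 = 1.18×10^-4 m⁴; J_DE = π(0.144)⁴/32 = 4.22×10^-5 m⁴.
θ = (T/G)·Σ L_i/J_i = (2000/44.9×10⁹)·(0.855/1.63×10^-4 + 1.00/4.58×10^-5 + 3.08/1.18×10^-4 + 2.31/4.22×10^-5) = 4.810×10^-3 rad.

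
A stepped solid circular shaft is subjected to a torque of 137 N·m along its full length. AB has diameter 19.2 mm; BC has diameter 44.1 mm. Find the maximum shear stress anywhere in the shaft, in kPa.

98600 kPa

Under the same torque, τ_max = 16T/(πd³) is largest where d is smallest — segment AB (d = 19.2 mm).
τ_max = 16·137.0/(π·(0.0192)³) = 9.858×10^7 Pa.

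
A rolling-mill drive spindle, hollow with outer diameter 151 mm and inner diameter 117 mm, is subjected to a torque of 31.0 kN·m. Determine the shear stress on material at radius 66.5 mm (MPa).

63.2 MPa

J = π(d_o⁴ − d_i⁴)/32 = π(0.151⁴ − 0.117⁴)/32 = 3.264×10^-5 m⁴.
Shear stress varies linearly with radius: τ = T·r/J = 31000 × 0.0665 / 3.264×10^-5 = 6.315×10^7 Pa.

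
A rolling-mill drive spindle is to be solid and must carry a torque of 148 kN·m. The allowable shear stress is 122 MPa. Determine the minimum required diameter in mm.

For a solid shaft τ_max = 16T/(πd³), so d = (16T/(π τ_allow))^(1/3) = (16·148000/(π·1.22×10^8))^(1/3) = 0.1835 m.

183 mm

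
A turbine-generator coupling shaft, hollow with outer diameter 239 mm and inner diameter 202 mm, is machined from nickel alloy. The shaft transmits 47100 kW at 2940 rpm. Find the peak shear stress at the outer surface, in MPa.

ω = 2π·2940/60 = 307.9 rad/s, so T = P/ω = 47100×10³ / 307.9 = 153000 N·m.
J = π(d_o⁴ − d_i⁴)/32 = π(0.239⁴ − 0.202⁴)/32 = 1.569×10^-4 m⁴.
τ_max = T·r/J = 153000 × 0.119 / 1.569×10^-4 = 1.165×10^8 Pa.

117 MPa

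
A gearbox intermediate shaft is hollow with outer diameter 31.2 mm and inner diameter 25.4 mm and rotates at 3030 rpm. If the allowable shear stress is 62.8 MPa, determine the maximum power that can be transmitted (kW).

J = π(d_o⁴ − d_i⁴)/32 = π(0.0312⁴ − 0.0254⁴)/32 = 5.217×10^-8 m⁴.
T_max = τ_allow·J/r = 6.28×10^7 × 5.217×10^-8 / 0.0156 = 210.0 N·m.
ω = 2π·3030/60 = 317.3 rad/s, so P_max = T_max·ω = 6.663×10^4 W.

66.6 kW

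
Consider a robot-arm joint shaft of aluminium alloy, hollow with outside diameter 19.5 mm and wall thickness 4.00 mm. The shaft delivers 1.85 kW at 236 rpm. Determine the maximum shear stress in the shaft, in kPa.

58500 kPa

ω = 2π·236/60 = 24.71 rad/s, so T = P/ω = 1.85×10³ / 24.71 = 74.86 N·m.
J = π(d_o⁴ − d_i⁴)/32 = π(0.0195⁴ − 0.0115⁴)/32 = 1.248×10^-8 m⁴.
τ_max = T·r/J = 74.86 × 0.00975 / 1.248×10^-8 = 5.849×10^7 Pa.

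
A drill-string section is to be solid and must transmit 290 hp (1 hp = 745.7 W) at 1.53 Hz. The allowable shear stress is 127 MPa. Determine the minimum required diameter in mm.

ω = 2π·1.53 = 9.613 rad/s, so T = P/ω = 290×745.7 / 9.613 = 22500 N·m.
For a solid shaft τ_max = 16T/(πd³), so d = (16T/(π τ_allow))^(1/3) = (16·22500/(π·1.27×10^8))^(1/3) = 0.09662 m.

96.6 mm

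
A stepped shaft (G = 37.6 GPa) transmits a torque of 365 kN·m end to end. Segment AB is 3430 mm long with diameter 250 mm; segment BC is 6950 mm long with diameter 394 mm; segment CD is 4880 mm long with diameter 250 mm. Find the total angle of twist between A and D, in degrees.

J_AB = π(0.250)⁴/32 = 3.83×10^-4 m⁴; J_BC = π(0.394)⁴/32 = 2.37×10^-3 m⁴; J_CD = π(0.250)⁴/32 = 3.83×10^-4 m⁴.
θ = (T/G)·Σ L_i/J_i = (365000/37.6×10⁹)·(3.43/3.83×10^-4 + 6.95/2.37×10^-3 + 4.88/3.83×10^-4) = 0.2389 rad.

13.7°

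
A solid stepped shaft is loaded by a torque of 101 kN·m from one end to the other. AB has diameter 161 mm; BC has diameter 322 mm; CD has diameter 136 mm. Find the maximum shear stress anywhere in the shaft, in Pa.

2.04e8 Pa

Under the same torque, τ_max = 16T/(πd³) is largest where d is smallest — segment CD (d = 136 mm).
τ_max = 16·101000/(π·(0.136)³) = 2.045×10^8 Pa.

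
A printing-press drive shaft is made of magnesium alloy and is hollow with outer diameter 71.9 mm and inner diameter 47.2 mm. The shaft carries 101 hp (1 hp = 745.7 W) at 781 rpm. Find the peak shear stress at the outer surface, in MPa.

ω = 2π·781/60 = 81.79 rad/s, so T = P/ω = 101×745.7 / 81.79 = 920.9 N·m.
J = π(d_o⁴ − d_i⁴)/32 = π(0.0719⁴ − 0.0472⁴)/32 = 2.136×10^-6 m⁴.
τ_max = T·r/J = 920.9 × 0.0360 / 2.136×10^-6 = 1.550×10^7 Pa.

15.5 MPa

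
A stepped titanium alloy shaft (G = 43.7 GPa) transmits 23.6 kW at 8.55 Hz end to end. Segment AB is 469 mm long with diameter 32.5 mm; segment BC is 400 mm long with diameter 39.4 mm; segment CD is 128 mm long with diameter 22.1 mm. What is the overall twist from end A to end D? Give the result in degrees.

ω = 2π·8.55 = 53.72 rad/s, so T = P/ω = 23.6×10³ / 53.72 = 439.3 N·m.
J_AB = π(0.0325)⁴/32 = 1.10×10^-7 m⁴; J_BC = π(0.0394)⁴/32 = 2.37×10^-7 m⁴; J_CD = π(0.0221)⁴/32 = 2.34×10^-8 m⁴.
θ = (T/G)·Σ L_i/J_i = (439.3/43.7×10⁹)·(0.469/1.10×10^-7 + 0.400/2.37×10^-7 + 0.128/2.34×10^-8) = 0.1150 rad.

6.59°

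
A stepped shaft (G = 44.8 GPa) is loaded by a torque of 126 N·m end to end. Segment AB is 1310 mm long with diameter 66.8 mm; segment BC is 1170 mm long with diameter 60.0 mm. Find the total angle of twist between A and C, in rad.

0.00447 rad

J_AB = π(0.0668)⁴/32 = 1.95×10^-6 m⁴; J_BC = π(0.0600)⁴/32 = 1.27×10^-6 m⁴.
θ = (T/G)·Σ L_i/J_i = (126.0/44.8×10⁹)·(1.31/1.95×10^-6 + 1.17/1.27×10^-6) = 4.471×10^-3 rad.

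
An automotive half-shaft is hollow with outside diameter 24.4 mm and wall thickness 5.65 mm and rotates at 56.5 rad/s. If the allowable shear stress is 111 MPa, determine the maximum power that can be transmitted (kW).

J = π(d_o⁴ − d_i⁴)/32 = π(0.0244⁴ − 0.0131⁴)/32 = 3.191×10^-8 m⁴.
T_max = τ_allow·J/r = 1.11×10^8 × 3.191×10^-8 / 0.0122 = 290.3 N·m.
ω = 56.5 rad/s, so P_max = T_max·ω = 1.640×10^4 W.

16.4 kW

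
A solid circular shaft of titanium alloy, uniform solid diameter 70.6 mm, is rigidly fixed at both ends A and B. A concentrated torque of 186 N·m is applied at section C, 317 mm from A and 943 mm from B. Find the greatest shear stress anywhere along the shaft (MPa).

With uniform GJ and both ends fixed, compatibility θ_AC = θ_CB gives T_A·a = T_B·b, together with T_A + T_B = T₀.
T_A = T₀·b/(a+b) = 186.0·943/1260 = 139.2 N·m; T_B = 46.80 N·m.
τ in each portion: τ_AC = 2.01×10^6 Pa, τ_CB = 6.77×10^5 Pa; maximum is in AC.
τ_max = T_AC·r/J = 139.2·0.0353/2.44×10^-6 = 2.015×10^6 Pa.

2.01 MPa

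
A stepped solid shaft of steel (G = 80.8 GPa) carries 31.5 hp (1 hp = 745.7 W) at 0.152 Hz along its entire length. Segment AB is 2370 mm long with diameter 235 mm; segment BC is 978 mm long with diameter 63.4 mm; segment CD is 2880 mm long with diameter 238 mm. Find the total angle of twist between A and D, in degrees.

ω = 2π·0.152 = 0.9550 rad/s, so T = P/ω = 31.5×745.7 / 0.9550 = 24600 N·m.
J_AB = π(0.235)⁴/32 = 2.99×10^-4 m⁴; J_BC = π(0.0634)⁴/32 = 1.59×10^-6 m⁴; J_CD = π(0.238)⁴/32 = 3.15×10^-4 m⁴.
θ = (T/G)·Σ L_i/J_i = (24600/80.8×10⁹)·(2.37/2.99×10^-4 + 0.978/1.59×10^-6 + 2.88/3.15×10^-4) = 0.1929 rad.

11.1°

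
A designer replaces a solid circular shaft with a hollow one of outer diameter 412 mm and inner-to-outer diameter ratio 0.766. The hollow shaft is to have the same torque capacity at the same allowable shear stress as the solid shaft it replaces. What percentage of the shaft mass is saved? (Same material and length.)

45.2 %

Equal τ_max and T ⇒ the solid shaft needs d_s³ = d_o³(1−k⁴), so d_s = 412·(1−0.766⁴)^(1/3) = 357.9 mm.
Area ratio A_h/A_s = d_o²(1−k²)/d_s² = (1−k²)/(1−k⁴)^(2/3) = 0.5475.
Mass saving = 1 − 0.5475 = 45.2 %.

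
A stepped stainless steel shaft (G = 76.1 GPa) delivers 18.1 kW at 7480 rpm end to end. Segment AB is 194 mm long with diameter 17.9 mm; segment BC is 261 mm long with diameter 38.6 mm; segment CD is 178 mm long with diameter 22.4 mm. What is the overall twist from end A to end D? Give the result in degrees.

0.481°

ω = 2π·7480/60 = 783.3 rad/s, so T = P/ω = 18.1×10³ / 783.3 = 23.11 N·m.
J_AB = π(0.0179)⁴/32 = 1.01×10^-8 m⁴; J_BC = π(0.0386)⁴/32 = 2.18×10^-7 m⁴; J_CD = π(0.0224)⁴/32 = 2.47×10^-8 m⁴.
θ = (T/G)·Σ L_i/J_i = (23.11/76.1×10⁹)·(0.194/1.01×10^-8 + 0.261/2.18×10^-7 + 0.178/2.47×10^-8) = 8.395×10^-3 rad.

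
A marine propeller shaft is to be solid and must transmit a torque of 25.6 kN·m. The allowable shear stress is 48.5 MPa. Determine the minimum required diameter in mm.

For a solid shaft τ_max = 16T/(πd³), so d = (16T/(π τ_allow))^(1/3) = (16·25600/(π·4.85×10^7))^(1/3) = 0.1390 m.

139 mm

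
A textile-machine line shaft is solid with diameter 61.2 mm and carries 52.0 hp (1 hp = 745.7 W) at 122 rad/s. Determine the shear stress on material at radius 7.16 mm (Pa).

ω = 122 rad/s, so T = P/ω = 52.0×745.7 / 122.0 = 317.8 N·m.
J = πd⁴/32 = π(0.0612)⁴/32 = 1.377×10^-6 m⁴.
Shear stress varies linearly with radius: τ = T·r/J = 317.8 × 0.00716 / 1.377×10^-6 = 1.652×10^6 Pa.

1.65e6 Pa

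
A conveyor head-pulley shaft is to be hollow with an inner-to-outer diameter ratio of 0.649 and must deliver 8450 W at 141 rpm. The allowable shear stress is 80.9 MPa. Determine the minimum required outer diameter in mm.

35.2 mm

ω = 2π·141/60 = 14.77 rad/s, so T = P/ω = 8450 / 14.77 = 572.3 N·m.
For a hollow shaft with d_i/d_o = 0.649: τ_max = 16T/(π d_o³ (1−k⁴)), so d_o = [16T/(π τ_allow (1−k⁴))]^(1/3) = [16·572.3/(π·8.09×10^7·0.8226)]^(1/3) = 0.03525 m.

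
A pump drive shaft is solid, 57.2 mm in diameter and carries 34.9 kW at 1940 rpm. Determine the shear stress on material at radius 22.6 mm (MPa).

ω = 2π·1940/60 = 203.2 rad/s, so T = P/ω = 34.9×10³ / 203.2 = 171.8 N·m.
J = πd⁴/32 = π(0.0572)⁴/32 = 1.051×10^-6 m⁴.
Shear stress varies linearly with radius: τ = T·r/J = 171.8 × 0.0226 / 1.051×10^-6 = 3.694×10^6 Pa.

3.69 MPa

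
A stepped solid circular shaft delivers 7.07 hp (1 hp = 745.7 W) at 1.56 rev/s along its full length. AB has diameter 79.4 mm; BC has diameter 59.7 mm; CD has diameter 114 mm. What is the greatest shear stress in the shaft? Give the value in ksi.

1.87 ksi

ω = 2π·1.56 = 9.802 rad/s, so T = P/ω = 7.07×745.7 / 9.802 = 537.9 N·m.
Under the same torque, τ_max = 16T/(πd³) is largest where d is smallest — segment BC (d = 59.7 mm).
τ_max = 16·537.9/(π·(0.0597)³) = 1.287×10^7 Pa.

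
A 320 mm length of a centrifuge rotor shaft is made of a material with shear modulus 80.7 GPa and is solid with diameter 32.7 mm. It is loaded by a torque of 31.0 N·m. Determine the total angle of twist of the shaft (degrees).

J = πd⁴/32 = π(0.0327)⁴/32 = 1.123×10^-7 m⁴.
θ = T·L/(G·J) = 31.00 × 0.320 / (80.7×10⁹ × 1.123×10^-7) = 1.095×10^-3 rad.

0.0627°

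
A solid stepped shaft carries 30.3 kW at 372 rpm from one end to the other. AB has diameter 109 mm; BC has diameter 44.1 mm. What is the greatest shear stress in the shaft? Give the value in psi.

ω = 2π·372/60 = 38.96 rad/s, so T = P/ω = 30.3×10³ / 38.96 = 777.8 N·m.
Under the same torque, τ_max = 16T/(πd³) is largest where d is smallest — segment BC (d = 44.1 mm).
τ_max = 16·777.8/(π·(0.0441)³) = 4.619×10^7 Pa.

6700 psi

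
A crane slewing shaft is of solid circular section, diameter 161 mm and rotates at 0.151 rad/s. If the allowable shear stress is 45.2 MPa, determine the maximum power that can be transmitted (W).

J = πd⁴/32 = π(0.161)⁴/32 = 6.596×10^-5 m⁴.
T_max = τ_allow·J/r = 4.52×10^7 × 6.596×10^-5 / 0.0805 = 37040 N·m.
ω = 0.151 rad/s, so P_max = T_max·ω = 5593 W.

5590 W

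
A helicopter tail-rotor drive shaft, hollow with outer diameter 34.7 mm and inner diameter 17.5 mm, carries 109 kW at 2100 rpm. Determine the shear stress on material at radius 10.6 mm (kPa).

ω = 2π·2100/60 = 219.9 rad/s, so T = P/ω = 109×10³ / 219.9 = 495.7 N·m.
J = π(d_o⁴ − d_i⁴)/32 = π(0.0347⁴ − 0.0175⁴)/32 = 1.331×10^-7 m⁴.
Shear stress varies linearly with radius: τ = T·r/J = 495.7 × 0.0106 / 1.331×10^-7 = 3.946×10^7 Pa.

39500 kPa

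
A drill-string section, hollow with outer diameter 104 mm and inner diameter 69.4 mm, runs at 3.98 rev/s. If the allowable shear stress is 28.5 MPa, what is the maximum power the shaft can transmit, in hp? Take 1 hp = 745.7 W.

169 hp

J = π(d_o⁴ − d_i⁴)/32 = π(0.104⁴ − 0.0694⁴)/32 = 9.208×10^-6 m⁴.
T_max = τ_allow·J/r = 2.85×10^7 × 9.208×10^-6 / 0.0520 = 5047 N·m.
ω = 2π·3.98 = 25.01 rad/s, so P_max = T_max·ω = 1.262×10^5 W.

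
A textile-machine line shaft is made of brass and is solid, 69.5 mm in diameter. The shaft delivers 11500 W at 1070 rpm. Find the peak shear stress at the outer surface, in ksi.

ω = 2π·1070/60 = 112.1 rad/s, so T = P/ω = 11500 / 112.1 = 102.6 N·m.
J = πd⁴/32 = π(0.0695)⁴/32 = 2.291×10^-6 m⁴.
τ_max = T·r/J = 102.6 × 0.0348 / 2.291×10^-6 = 1.557×10^6 Pa.

0.226 ksi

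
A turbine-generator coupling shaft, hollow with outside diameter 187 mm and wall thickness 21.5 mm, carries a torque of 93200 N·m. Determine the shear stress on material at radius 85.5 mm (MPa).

J = π(d_o⁴ − d_i⁴)/32 = π(0.187⁴ − 0.144⁴)/32 = 7.784×10^-5 m⁴.
Shear stress varies linearly with radius: τ = T·r/J = 93200 × 0.0855 / 7.784×10^-5 = 1.024×10^8 Pa.

102 MPa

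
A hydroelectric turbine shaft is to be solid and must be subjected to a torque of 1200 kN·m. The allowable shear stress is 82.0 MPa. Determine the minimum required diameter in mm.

421 mm

For a solid shaft τ_max = 16T/(πd³), so d = (16T/(π τ_allow))^(1/3) = (16·1.200e6/(π·8.20×10^7))^(1/3) = 0.4208 m.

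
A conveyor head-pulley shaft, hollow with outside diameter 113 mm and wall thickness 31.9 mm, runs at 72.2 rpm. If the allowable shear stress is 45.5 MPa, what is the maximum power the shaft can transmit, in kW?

J = π(d_o⁴ − d_i⁴)/32 = π(0.113⁴ − 0.0492⁴)/32 = 1.543×10^-5 m⁴.
T_max = τ_allow·J/r = 4.55×10^7 × 1.543×10^-5 / 0.0565 = 12430 N·m.
ω = 2π·72.2/60 = 7.561 rad/s, so P_max = T_max·ω = 9.396×10^4 W.

94.0 kW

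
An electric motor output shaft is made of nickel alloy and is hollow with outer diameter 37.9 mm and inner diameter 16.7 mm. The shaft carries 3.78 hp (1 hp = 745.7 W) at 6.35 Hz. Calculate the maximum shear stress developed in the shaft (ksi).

0.996 ksi

ω = 2π·6.35 = 39.90 rad/s, so T = P/ω = 3.78×745.7 / 39.90 = 70.65 N·m.
J = π(d_o⁴ − d_i⁴)/32 = π(0.0379⁴ − 0.0167⁴)/32 = 1.949×10^-7 m⁴.
τ_max = T·r/J = 70.65 × 0.0189 / 1.949×10^-7 = 6.868×10^6 Pa.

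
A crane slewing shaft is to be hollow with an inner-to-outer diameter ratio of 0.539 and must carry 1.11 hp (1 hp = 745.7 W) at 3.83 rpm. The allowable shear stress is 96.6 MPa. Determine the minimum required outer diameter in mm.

49.2 mm

ω = 2π·3.83/60 = 0.4011 rad/s, so T = P/ω = 1.11×745.7 / 0.4011 = 2064 N·m.
For a hollow shaft with d_i/d_o = 0.539: τ_max = 16T/(π d_o³ (1−k⁴)), so d_o = [16T/(π τ_allow (1−k⁴))]^(1/3) = [16·2064/(π·9.66×10^7·0.9156)]^(1/3) = 0.04916 m.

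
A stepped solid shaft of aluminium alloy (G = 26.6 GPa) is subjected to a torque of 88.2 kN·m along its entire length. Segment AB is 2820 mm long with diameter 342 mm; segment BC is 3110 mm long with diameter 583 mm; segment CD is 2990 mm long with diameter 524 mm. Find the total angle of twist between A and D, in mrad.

J_AB = π(0.342)⁴/32 = 1.34×10^-3 m⁴; J_BC = π(0.583)⁴/32 = 0.0113 m⁴; J_CD = π(0.524)⁴/32 = 7.40×10^-3 m⁴.
θ = (T/G)·Σ L_i/J_i = (88200/26.6×10⁹)·(2.82/1.34×10^-3 + 3.11/0.0113 + 2.99/7.40×10^-3) = 9.211×10^-3 rad.

9.21 mrad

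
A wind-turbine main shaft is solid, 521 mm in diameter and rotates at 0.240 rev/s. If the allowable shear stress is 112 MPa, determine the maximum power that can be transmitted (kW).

4690 kW

J = πd⁴/32 = π(0.521)⁴/32 = 7.234×10^-3 m⁴.
T_max = τ_allow·J/r = 1.12×10^8 × 7.234×10^-3 / 0.261 = 3.110e6 N·m.
ω = 2π·0.240 = 1.508 rad/s, so P_max = T_max·ω = 4.690×10^6 W.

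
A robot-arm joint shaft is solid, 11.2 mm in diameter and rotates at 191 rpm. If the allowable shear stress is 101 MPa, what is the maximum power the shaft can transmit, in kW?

0.557 kW

J = πd⁴/32 = π(0.0112)⁴/32 = 1.545×10^-9 m⁴.
T_max = τ_allow·J/r = 1.01×10^8 × 1.545×10^-9 / 0.00560 = 27.86 N·m.
ω = 2π·191/60 = 20.00 rad/s, so P_max = T_max·ω = 557.3 W.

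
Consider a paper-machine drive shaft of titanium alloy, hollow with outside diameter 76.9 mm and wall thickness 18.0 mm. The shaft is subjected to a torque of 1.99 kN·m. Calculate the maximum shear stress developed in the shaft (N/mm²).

24.2 N/mm²

J = π(d_o⁴ − d_i⁴)/32 = π(0.0769⁴ − 0.0409⁴)/32 = 3.159×10^-6 m⁴.
τ_max = T·r/J = 1990 × 0.0385 / 3.159×10^-6 = 2.423×10^7 Pa.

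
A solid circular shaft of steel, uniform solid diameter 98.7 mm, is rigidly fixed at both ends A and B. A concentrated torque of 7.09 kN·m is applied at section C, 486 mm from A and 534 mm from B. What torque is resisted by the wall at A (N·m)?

3710 N·m

With uniform GJ and both ends fixed, compatibility θ_AC = θ_CB gives T_A·a = T_B·b, together with T_A + T_B = T₀.
T_A = T₀·b/(a+b) = 7090·534/1020 = 3712 N·m; T_B = 3378 N·m.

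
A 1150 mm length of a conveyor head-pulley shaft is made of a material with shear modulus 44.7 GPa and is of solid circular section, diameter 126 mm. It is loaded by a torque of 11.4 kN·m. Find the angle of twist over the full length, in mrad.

11.9 mrad

J = πd⁴/32 = π(0.126)⁴/32 = 2.474×10^-5 m⁴.
θ = T·L/(G·J) = 11400 × 1.15 / (44.7×10⁹ × 2.474×10^-5) = 0.01185 rad.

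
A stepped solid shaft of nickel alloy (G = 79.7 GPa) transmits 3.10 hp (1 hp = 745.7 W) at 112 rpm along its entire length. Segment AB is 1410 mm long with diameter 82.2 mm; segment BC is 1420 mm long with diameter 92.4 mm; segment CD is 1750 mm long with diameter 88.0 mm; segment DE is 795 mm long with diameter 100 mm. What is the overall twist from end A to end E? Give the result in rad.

0.00220 rad

ω = 2π·112/60 = 11.73 rad/s, so T = P/ω = 3.10×745.7 / 11.73 = 197.1 N·m.
J_AB = π(0.0822)⁴/32 = 4.48×10^-6 m⁴; J_BC = π(0.0924)⁴/32 = 7.16×10^-6 m⁴; J_CD = π(0.0880)⁴/32 = 5.89×10^-6 m⁴; J_DE = π(0.100)⁴/32 = 9.82×10^-6 m⁴.
θ = (T/G)·Σ L_i/J_i = (197.1/79.7×10⁹)·(1.41/4.48×10^-6 + 1.42/7.16×10^-6 + 1.75/5.89×10^-6 + 0.795/9.82×10^-6) = 2.204×10^-3 rad.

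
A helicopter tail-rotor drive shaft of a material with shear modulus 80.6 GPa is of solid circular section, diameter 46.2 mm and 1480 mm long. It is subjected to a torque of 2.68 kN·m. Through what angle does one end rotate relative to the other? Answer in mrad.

110 mrad

J = πd⁴/32 = π(0.0462)⁴/32 = 4.473×10^-7 m⁴.
θ = T·L/(G·J) = 2680 × 1.48 / (80.6×10⁹ × 4.473×10^-7) = 0.1100 rad.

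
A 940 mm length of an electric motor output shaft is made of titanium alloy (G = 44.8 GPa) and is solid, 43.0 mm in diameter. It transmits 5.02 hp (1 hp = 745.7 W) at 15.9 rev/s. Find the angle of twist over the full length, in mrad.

2.34 mrad

ω = 2π·15.9 = 99.90 rad/s, so T = P/ω = 5.02×745.7 / 99.90 = 37.47 N·m.
J = πd⁴/32 = π(0.0430)⁴/32 = 3.356×10^-7 m⁴.
θ = T·L/(G·J) = 37.47 × 0.940 / (44.8×10⁹ × 3.356×10^-7) = 2.342×10^-3 rad.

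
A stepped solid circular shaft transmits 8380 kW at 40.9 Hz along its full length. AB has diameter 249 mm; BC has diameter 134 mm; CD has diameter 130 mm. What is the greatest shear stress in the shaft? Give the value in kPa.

75600 kPa

ω = 2π·40.9 = 257.0 rad/s, so T = P/ω = 8380×10³ / 257.0 = 32610 N·m.
Under the same torque, τ_max = 16T/(πd³) is largest where d is smallest — segment CD (d = 130 mm).
τ_max = 16·32610/(π·(0.130)³) = 7.559×10^7 Pa.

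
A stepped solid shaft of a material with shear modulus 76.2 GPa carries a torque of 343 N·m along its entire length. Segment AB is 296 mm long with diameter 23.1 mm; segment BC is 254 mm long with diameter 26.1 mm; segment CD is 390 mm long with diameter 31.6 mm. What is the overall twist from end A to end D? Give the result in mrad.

J_AB = π(0.0231)⁴/32 = 2.80×10^-8 m⁴; J_BC = π(0.0261)⁴/32 = 4.56×10^-8 m⁴; J_CD = π(0.0316)⁴/32 = 9.79×10^-8 m⁴.
θ = (T/G)·Σ L_i/J_i = (343.0/76.2×10⁹)·(0.296/2.80×10^-8 + 0.254/4.56×10^-8 + 0.390/9.79×10^-8) = 0.09069 rad.

90.7 mrad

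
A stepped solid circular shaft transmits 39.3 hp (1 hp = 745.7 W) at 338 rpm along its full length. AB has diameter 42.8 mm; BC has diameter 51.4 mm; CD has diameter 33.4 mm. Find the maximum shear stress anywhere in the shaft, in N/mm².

ω = 2π·338/60 = 35.40 rad/s, so T = P/ω = 39.3×745.7 / 35.40 = 828.0 N·m.
Under the same torque, τ_max = 16T/(πd³) is largest where d is smallest — segment CD (d = 33.4 mm).
τ_max = 16·828.0/(π·(0.0334)³) = 1.132×10^8 Pa.

113 N/mm²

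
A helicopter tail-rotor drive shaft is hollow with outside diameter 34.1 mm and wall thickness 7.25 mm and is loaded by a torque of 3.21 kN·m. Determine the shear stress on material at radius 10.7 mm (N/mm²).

J = π(d_o⁴ − d_i⁴)/32 = π(0.0341⁴ − 0.0196⁴)/32 = 1.183×10^-7 m⁴.
Shear stress varies linearly with radius: τ = T·r/J = 3210 × 0.0107 / 1.183×10^-7 = 2.904×10^8 Pa.

290 N/mm²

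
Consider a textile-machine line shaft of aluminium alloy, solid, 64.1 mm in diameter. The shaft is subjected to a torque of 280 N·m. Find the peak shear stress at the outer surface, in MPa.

5.41 MPa

J = πd⁴/32 = π(0.0641)⁴/32 = 1.657×10^-6 m⁴.
τ_max = T·r/J = 280.0 × 0.0320 / 1.657×10^-6 = 5.414×10^6 Pa.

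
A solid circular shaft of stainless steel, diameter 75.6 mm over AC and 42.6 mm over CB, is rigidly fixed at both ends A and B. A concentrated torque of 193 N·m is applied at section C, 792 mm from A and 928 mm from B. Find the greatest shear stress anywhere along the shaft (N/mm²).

Compatibility: T_A·a/J_AC = T_B·b/J_CB with T_A + T_B = T₀.
J_AC = 3.21×10^-6 m⁴, J_CB = 3.23×10^-7 m⁴, so T_A = T₀·(J_AC/a)/((J_AC/a)+(J_CB/b)) = 177.7 N·m, T_B = 15.29 N·m.
τ in each portion: τ_AC = 2.09×10^6 Pa, τ_CB = 1.01×10^6 Pa; maximum is in AC.
τ_max = T_AC·r/J = 177.7·0.0378/3.21×10^-6 = 2.095×10^6 Pa.

2.09 N/mm²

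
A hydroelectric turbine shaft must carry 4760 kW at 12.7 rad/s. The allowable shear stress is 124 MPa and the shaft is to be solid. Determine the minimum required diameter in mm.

249 mm

ω = 12.7 rad/s, so T = P/ω = 4760×10³ / 12.70 = 374800 N·m.
For a solid shaft τ_max = 16T/(πd³), so d = (16T/(π τ_allow))^(1/3) = (16·374800/(π·1.24×10^8))^(1/3) = 0.2488 m.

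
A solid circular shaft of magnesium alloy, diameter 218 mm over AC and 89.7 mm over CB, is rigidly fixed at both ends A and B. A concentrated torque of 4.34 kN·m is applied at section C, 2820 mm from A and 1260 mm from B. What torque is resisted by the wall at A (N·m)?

4080 N·m

Compatibility: T_A·a/J_AC = T_B·b/J_CB with T_A + T_B = T₀.
J_AC = 2.22×10^-4 m⁴, J_CB = 6.36×10^-6 m⁴, so T_A = T₀·(J_AC/a)/((J_AC/a)+(J_CB/b)) = 4078 N·m, T_B = 261.6 N·m.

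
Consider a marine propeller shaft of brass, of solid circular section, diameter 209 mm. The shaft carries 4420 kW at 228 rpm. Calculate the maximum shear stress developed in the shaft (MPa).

103 MPa

ω = 2π·228/60 = 23.88 rad/s, so T = P/ω = 4420×10³ / 23.88 = 185100 N·m.
J = πd⁴/32 = π(0.209)⁴/32 = 1.873×10^-4 m⁴.
τ_max = T·r/J = 185100 × 0.104 / 1.873×10^-4 = 1.033×10^8 Pa.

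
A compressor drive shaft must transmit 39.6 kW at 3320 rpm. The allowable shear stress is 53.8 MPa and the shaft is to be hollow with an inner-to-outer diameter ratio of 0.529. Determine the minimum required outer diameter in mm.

ω = 2π·3320/60 = 347.7 rad/s, so T = P/ω = 39.6×10³ / 347.7 = 113.9 N·m.
For a hollow shaft with d_i/d_o = 0.529: τ_max = 16T/(π d_o³ (1−k⁴)), so d_o = [16T/(π τ_allow (1−k⁴))]^(1/3) = [16·113.9/(π·5.38×10^7·0.9217)]^(1/3) = 0.02270 m.

22.7 mm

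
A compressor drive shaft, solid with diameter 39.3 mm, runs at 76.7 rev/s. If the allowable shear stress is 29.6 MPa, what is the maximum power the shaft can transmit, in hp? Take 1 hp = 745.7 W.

J = πd⁴/32 = π(0.0393)⁴/32 = 2.342×10^-7 m⁴.
T_max = τ_allow·J/r = 2.96×10^7 × 2.342×10^-7 / 0.0196 = 352.8 N·m.
ω = 2π·76.7 = 481.9 rad/s, so P_max = T_max·ω = 1.700×10^5 W.

228 hp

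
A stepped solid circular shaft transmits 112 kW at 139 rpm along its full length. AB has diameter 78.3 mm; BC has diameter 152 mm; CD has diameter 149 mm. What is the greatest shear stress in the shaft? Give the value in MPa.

81.6 MPa

ω = 2π·139/60 = 14.56 rad/s, so T = P/ω = 112×10³ / 14.56 = 7694 N·m.
Under the same torque, τ_max = 16T/(πd³) is largest where d is smallest — segment AB (d = 78.3 mm).
τ_max = 16·7694/(π·(0.0783)³) = 8.163×10^7 Pa.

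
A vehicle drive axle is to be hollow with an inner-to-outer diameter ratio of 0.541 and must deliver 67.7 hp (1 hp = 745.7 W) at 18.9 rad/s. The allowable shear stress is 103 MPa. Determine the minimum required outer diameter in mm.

52.5 mm

ω = 18.9 rad/s, so T = P/ω = 67.7×745.7 / 18.90 = 2671 N·m.
For a hollow shaft with d_i/d_o = 0.541: τ_max = 16T/(π d_o³ (1−k⁴)), so d_o = [16T/(π τ_allow (1−k⁴))]^(1/3) = [16·2671/(π·1.03×10^8·0.9143)]^(1/3) = 0.05247 m.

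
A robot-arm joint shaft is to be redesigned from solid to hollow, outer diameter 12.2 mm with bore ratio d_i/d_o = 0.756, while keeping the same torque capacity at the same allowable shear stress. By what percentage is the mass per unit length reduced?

44.2 %

Equal τ_max and T ⇒ the solid shaft needs d_s³ = d_o³(1−k⁴), so d_s = 12.2·(1−0.756⁴)^(1/3) = 10.69 mm.
Area ratio A_h/A_s = d_o²(1−k²)/d_s² = (1−k²)/(1−k⁴)^(2/3) = 0.5577.
Mass saving = 1 − 0.5577 = 44.2 %.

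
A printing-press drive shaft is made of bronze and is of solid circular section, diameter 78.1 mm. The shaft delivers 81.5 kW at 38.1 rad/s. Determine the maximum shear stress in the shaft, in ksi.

ω = 38.1 rad/s, so T = P/ω = 81.5×10³ / 38.10 = 2139 N·m.
J = πd⁴/32 = π(0.0781)⁴/32 = 3.653×10^-6 m⁴.
τ_max = T·r/J = 2139 × 0.0390 / 3.653×10^-6 = 2.287×10^7 Pa.

3.32 ksi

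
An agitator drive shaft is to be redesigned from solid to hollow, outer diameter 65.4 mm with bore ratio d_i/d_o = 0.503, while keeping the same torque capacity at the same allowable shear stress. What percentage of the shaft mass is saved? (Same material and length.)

21.9 %

Equal τ_max and T ⇒ the solid shaft needs d_s³ = d_o³(1−k⁴), so d_s = 65.4·(1−0.503⁴)^(1/3) = 63.97 mm.
Area ratio A_h/A_s = d_o²(1−k²)/d_s² = (1−k²)/(1−k⁴)^(2/3) = 0.7807.
Mass saving = 1 − 0.7807 = 21.9 %.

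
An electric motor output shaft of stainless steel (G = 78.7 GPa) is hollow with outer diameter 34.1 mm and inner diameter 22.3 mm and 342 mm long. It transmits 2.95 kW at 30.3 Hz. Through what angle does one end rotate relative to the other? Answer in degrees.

0.0356°

ω = 2π·30.3 = 190.4 rad/s, so T = P/ω = 2.95×10³ / 190.4 = 15.50 N·m.
J = π(d_o⁴ − d_i⁴)/32 = π(0.0341⁴ − 0.0223⁴)/32 = 1.085×10^-7 m⁴.
θ = T·L/(G·J) = 15.50 × 0.342 / (78.7×10⁹ × 1.085×10^-7) = 6.208×10^-4 rad.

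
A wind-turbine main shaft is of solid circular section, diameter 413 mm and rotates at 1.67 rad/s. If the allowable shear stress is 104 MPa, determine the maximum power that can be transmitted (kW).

J = πd⁴/32 = π(0.413)⁴/32 = 2.856×10^-3 m⁴.
T_max = τ_allow·J/r = 1.04×10^8 × 2.856×10^-3 / 0.206 = 1.439e6 N·m.
ω = 1.67 rad/s, so P_max = T_max·ω = 2.402×10^6 W.

2400 kW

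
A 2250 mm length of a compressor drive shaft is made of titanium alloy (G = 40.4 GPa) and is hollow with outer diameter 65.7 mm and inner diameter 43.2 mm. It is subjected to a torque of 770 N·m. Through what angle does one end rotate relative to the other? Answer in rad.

J = π(d_o⁴ − d_i⁴)/32 = π(0.0657⁴ − 0.0432⁴)/32 = 1.487×10^-6 m⁴.
θ = T·L/(G·J) = 770.0 × 2.25 / (40.4×10⁹ × 1.487×10^-6) = 0.02883 rad.

0.0288 rad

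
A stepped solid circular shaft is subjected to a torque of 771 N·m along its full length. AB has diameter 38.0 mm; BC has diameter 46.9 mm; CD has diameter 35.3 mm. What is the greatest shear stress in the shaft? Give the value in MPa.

Under the same torque, τ_max = 16T/(πd³) is largest where d is smallest — segment CD (d = 35.3 mm).
τ_max = 16·771.0/(π·(0.0353)³) = 8.927×10^7 Pa.

89.3 MPa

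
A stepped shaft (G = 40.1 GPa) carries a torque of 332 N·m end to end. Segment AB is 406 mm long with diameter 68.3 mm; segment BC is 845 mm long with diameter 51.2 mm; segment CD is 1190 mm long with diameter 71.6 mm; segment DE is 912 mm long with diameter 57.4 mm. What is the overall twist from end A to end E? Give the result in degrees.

J_AB = π(0.0683)⁴/32 = 2.14×10^-6 m⁴; J_BC = π(0.0512)⁴/32 = 6.75×10^-7 m⁴; J_CD = π(0.0716)⁴/32 = 2.58×10^-6 m⁴; J_DE = π(0.0574)⁴/32 = 1.07×10^-6 m⁴.
θ = (T/G)·Σ L_i/J_i = (332.0/40.1×10⁹)·(0.406/2.14×10^-6 + 0.845/6.75×10^-7 + 1.19/2.58×10^-6 + 0.912/1.07×10^-6) = 0.02285 rad.

1.31°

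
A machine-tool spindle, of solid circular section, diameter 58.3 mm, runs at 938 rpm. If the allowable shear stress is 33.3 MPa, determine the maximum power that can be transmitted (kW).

J = πd⁴/32 = π(0.0583)⁴/32 = 1.134×10^-6 m⁴.
T_max = τ_allow·J/r = 3.33×10^7 × 1.134×10^-6 / 0.0291 = 1296 N·m.
ω = 2π·938/60 = 98.23 rad/s, so P_max = T_max·ω = 1.273×10^5 W.

127 kW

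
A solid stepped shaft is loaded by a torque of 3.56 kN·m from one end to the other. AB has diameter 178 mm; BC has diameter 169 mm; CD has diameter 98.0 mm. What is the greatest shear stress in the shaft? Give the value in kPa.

19300 kPa

Under the same torque, τ_max = 16T/(πd³) is largest where d is smallest — segment CD (d = 98.0 mm).
τ_max = 16·3560/(π·(0.0980)³) = 1.926×10^7 Pa.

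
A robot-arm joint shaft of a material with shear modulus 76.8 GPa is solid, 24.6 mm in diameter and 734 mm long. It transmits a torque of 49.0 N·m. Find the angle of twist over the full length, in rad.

J = πd⁴/32 = π(0.0246)⁴/32 = 3.595×10^-8 m⁴.
θ = T·L/(G·J) = 49.00 × 0.734 / (76.8×10⁹ × 3.595×10^-8) = 0.01303 rad.

0.0130 rad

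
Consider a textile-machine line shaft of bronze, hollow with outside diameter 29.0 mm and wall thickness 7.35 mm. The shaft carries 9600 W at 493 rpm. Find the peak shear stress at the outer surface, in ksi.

ω = 2π·493/60 = 51.63 rad/s, so T = P/ω = 9600 / 51.63 = 185.9 N·m.
J = π(d_o⁴ − d_i⁴)/32 = π(0.0290⁴ − 0.0143⁴)/32 = 6.533×10^-8 m⁴.
τ_max = T·r/J = 185.9 × 0.0145 / 6.533×10^-8 = 4.127×10^7 Pa.

5.99 ksi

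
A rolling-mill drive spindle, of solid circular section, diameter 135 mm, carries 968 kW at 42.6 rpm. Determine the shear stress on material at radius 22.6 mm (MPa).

ω = 2π·42.6/60 = 4.461 rad/s, so T = P/ω = 968×10³ / 4.461 = 217000 N·m.
J = πd⁴/32 = π(0.135)⁴/32 = 3.261×10^-5 m⁴.
Shear stress varies linearly with radius: τ = T·r/J = 217000 × 0.0226 / 3.261×10^-5 = 1.504×10^8 Pa.

150 MPa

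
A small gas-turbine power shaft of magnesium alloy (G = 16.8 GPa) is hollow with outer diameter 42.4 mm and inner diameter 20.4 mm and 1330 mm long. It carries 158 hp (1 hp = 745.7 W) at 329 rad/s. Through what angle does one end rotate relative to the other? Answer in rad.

0.0944 rad

ω = 329 rad/s, so T = P/ω = 158×745.7 / 329.0 = 358.1 N·m.
J = π(d_o⁴ − d_i⁴)/32 = π(0.0424⁴ − 0.0204⁴)/32 = 3.003×10^-7 m⁴.
θ = T·L/(G·J) = 358.1 × 1.33 / (16.8×10⁹ × 3.003×10^-7) = 0.09441 rad.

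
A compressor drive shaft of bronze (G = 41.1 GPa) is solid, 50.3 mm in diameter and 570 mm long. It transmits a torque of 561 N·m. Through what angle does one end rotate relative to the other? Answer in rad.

J = πd⁴/32 = π(0.0503)⁴/32 = 6.285×10^-7 m⁴.
θ = T·L/(G·J) = 561.0 × 0.570 / (41.1×10⁹ × 6.285×10^-7) = 0.01238 rad.

0.0124 rad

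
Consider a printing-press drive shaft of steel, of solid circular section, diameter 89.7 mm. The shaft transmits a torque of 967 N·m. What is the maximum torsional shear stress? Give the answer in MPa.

6.82 MPa

J = πd⁴/32 = π(0.0897)⁴/32 = 6.356×10^-6 m⁴.
τ_max = T·r/J = 967.0 × 0.0449 / 6.356×10^-6 = 6.824×10^6 Pa.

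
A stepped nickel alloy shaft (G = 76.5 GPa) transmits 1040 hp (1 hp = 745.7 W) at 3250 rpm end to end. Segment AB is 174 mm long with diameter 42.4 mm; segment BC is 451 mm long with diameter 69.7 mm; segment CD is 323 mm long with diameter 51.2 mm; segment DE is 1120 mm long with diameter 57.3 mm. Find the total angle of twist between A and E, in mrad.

ω = 2π·3250/60 = 340.3 rad/s, so T = P/ω = 1040×745.7 / 340.3 = 2279 N·m.
J_AB = π(0.0424)⁴/32 = 3.17×10^-7 m⁴; J_BC = π(0.0697)⁴/32 = 2.32×10^-6 m⁴; J_CD = π(0.0512)⁴/32 = 6.75×10^-7 m⁴; J_DE = π(0.0573)⁴/32 = 1.06×10^-6 m⁴.
θ = (T/G)·Σ L_i/J_i = (2279/76.5×10⁹)·(0.174/3.17×10^-7 + 0.451/2.32×10^-6 + 0.323/6.75×10^-7 + 1.12/1.06×10^-6) = 0.06792 rad.

67.9 mrad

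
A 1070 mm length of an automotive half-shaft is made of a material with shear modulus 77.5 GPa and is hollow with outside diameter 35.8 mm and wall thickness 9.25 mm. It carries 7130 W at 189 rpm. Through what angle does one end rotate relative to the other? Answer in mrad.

32.6 mrad

ω = 2π·189/60 = 19.79 rad/s, so T = P/ω = 7130 / 19.79 = 360.2 N·m.
J = π(d_o⁴ − d_i⁴)/32 = π(0.0358⁴ − 0.0173⁴)/32 = 1.525×10^-7 m⁴.
θ = T·L/(G·J) = 360.2 × 1.07 / (77.5×10⁹ × 1.525×10^-7) = 0.03262 rad.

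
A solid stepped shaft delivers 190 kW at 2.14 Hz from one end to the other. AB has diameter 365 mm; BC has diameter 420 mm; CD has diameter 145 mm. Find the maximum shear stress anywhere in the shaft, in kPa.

23600 kPa

ω = 2π·2.14 = 13.45 rad/s, so T = P/ω = 190×10³ / 13.45 = 14130 N·m.
Under the same torque, τ_max = 16T/(πd³) is largest where d is smallest — segment CD (d = 145 mm).
τ_max = 16·14130/(π·(0.145)³) = 2.361×10^7 Pa.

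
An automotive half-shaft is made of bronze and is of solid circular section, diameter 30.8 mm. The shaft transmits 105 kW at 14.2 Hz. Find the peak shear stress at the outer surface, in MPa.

205 MPa

ω = 2π·14.2 = 89.22 rad/s, so T = P/ω = 105×10³ / 89.22 = 1177 N·m.
J = πd⁴/32 = π(0.0308)⁴/32 = 8.835×10^-8 m⁴.
τ_max = T·r/J = 1177 × 0.0154 / 8.835×10^-8 = 2.051×10^8 Pa.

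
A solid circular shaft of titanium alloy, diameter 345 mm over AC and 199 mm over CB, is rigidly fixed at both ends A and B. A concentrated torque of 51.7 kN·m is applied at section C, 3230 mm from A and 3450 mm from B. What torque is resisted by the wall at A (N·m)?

46800 N·m

Compatibility: T_A·a/J_AC = T_B·b/J_CB with T_A + T_B = T₀.
J_AC = 1.39×10^-3 m⁴, J_CB = 1.54×10^-4 m⁴, so T_A = T₀·(J_AC/a)/((J_AC/a)+(J_CB/b)) = 46850 N·m, T_B = 4855 N·m.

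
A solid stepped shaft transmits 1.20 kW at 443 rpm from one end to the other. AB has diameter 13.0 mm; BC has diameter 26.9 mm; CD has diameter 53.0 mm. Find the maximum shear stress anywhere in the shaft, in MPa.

60.0 MPa

ω = 2π·443/60 = 46.39 rad/s, so T = P/ω = 1.20×10³ / 46.39 = 25.87 N·m.
Under the same torque, τ_max = 16T/(πd³) is largest where d is smallest — segment AB (d = 13.0 mm).
τ_max = 16·25.87/(π·(0.0130)³) = 5.996×10^7 Pa.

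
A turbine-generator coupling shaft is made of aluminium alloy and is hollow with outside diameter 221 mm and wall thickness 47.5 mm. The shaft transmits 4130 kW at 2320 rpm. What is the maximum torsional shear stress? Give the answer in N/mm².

ω = 2π·2320/60 = 242.9 rad/s, so T = P/ω = 4130×10³ / 242.9 = 17000 N·m.
J = π(d_o⁴ − d_i⁴)/32 = π(0.221⁴ − 0.126⁴)/32 = 2.094×10^-4 m⁴.
τ_max = T·r/J = 17000 × 0.111 / 2.094×10^-4 = 8.969×10^6 Pa.

8.97 N/mm²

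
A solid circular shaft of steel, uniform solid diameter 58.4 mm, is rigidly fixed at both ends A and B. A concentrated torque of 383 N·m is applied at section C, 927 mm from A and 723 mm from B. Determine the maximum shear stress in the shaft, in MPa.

5.50 MPa

With uniform GJ and both ends fixed, compatibility θ_AC = θ_CB gives T_A·a = T_B·b, together with T_A + T_B = T₀.
T_A = T₀·b/(a+b) = 383.0·723/1650 = 167.8 N·m; T_B = 215.2 N·m.
τ in each portion: τ_AC = 4.29×10^6 Pa, τ_CB = 5.50×10^6 Pa; maximum is in CB.
τ_max = T_CB·r/J = 215.2·0.0292/1.14×10^-6 = 5.502×10^6 Pa.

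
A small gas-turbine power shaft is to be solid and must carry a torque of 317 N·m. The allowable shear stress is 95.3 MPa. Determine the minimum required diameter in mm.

For a solid shaft τ_max = 16T/(πd³), so d = (16T/(π τ_allow))^(1/3) = (16·317.0/(π·9.53×10^7))^(1/3) = 0.02568 m.

25.7 mm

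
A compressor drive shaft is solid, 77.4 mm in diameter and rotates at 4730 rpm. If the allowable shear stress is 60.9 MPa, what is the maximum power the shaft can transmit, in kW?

J = πd⁴/32 = π(0.0774)⁴/32 = 3.523×10^-6 m⁴.
T_max = τ_allow·J/r = 6.09×10^7 × 3.523×10^-6 / 0.0387 = 5545 N·m.
ω = 2π·4730/60 = 495.3 rad/s, so P_max = T_max·ω = 2.746×10^6 W.

2750 kW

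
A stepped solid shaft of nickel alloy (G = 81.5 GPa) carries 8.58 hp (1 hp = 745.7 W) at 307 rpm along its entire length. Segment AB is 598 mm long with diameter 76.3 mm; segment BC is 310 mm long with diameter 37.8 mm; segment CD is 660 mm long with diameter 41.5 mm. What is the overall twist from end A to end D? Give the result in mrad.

9.75 mrad

ω = 2π·307/60 = 32.15 rad/s, so T = P/ω = 8.58×745.7 / 32.15 = 199.0 N·m.
J_AB = π(0.0763)⁴/32 = 3.33×10^-6 m⁴; J_BC = π(0.0378)⁴/32 = 2.00×10^-7 m⁴; J_CD = π(0.0415)⁴/32 = 2.91×10^-7 m⁴.
θ = (T/G)·Σ L_i/J_i = (199.0/81.5×10⁹)·(0.598/3.33×10^-6 + 0.310/2.00×10^-7 + 0.660/2.91×10^-7) = 9.750×10^-3 rad.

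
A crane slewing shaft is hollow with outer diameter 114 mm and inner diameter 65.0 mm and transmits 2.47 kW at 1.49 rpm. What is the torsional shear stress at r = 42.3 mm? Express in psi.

6550 psi

ω = 2π·1.49/60 = 0.1560 rad/s, so T = P/ω = 2.47×10³ / 0.1560 = 15830 N·m.
J = π(d_o⁴ − d_i⁴)/32 = π(0.114⁴ − 0.0650⁴)/32 = 1.483×10^-5 m⁴.
Shear stress varies linearly with radius: τ = T·r/J = 15830 × 0.0423 / 1.483×10^-5 = 4.516×10^7 Pa.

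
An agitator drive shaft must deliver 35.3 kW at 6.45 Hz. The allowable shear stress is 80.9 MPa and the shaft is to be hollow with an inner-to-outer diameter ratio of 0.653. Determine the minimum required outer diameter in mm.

40.6 mm

ω = 2π·6.45 = 40.53 rad/s, so T = P/ω = 35.3×10³ / 40.53 = 871.0 N·m.
For a hollow shaft with d_i/d_o = 0.653: τ_max = 16T/(π d_o³ (1−k⁴)), so d_o = [16T/(π τ_allow (1−k⁴))]^(1/3) = [16·871.0/(π·8.09×10^7·0.8182)]^(1/3) = 0.04062 m.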